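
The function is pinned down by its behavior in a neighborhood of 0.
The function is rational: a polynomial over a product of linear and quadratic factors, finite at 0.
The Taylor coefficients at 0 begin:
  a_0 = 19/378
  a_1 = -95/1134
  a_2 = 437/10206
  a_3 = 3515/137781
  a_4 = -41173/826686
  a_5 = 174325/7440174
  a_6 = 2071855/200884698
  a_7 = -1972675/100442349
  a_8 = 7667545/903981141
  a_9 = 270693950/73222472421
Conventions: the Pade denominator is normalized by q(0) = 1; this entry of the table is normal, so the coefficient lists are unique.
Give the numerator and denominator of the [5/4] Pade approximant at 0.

The Pade approximant has numerator coefficients [19/378, -833289365/36956484684, 3369517/4106276076, 1119385/342189673, -70832/48884239, 313785/1368758692]; denominator coefficients [1, 357270385/293305434, 1576737565/1319874453, 36415570075/71273220462, 12666181655/71273220462].

Taylor coefficients needed (read off): a_0 = 19/378, a_1 = -95/1134, a_2 = 437/10206, a_3 = 3515/137781, a_4 = -41173/826686, a_5 = 174325/7440174, a_6 = 2071855/200884698, a_7 = -1972675/100442349, a_8 = 7667545/903981141, a_9 = 270693950/73222472421.
Write the denominator as Q(θ) = 1 + q1*θ + q2*θ^2 + q3*θ^3 + q4*θ^4. Requiring Q*f - P = O(θ^10) with deg P <= 5 kills the coefficients of θ^6..θ^9 in Q*f:
  θ^6: a_6 + q1*a_5 + q2*a_4 + q3*a_3 + q4*a_2 = 0, i.e. 2071855/200884698 + (174325/7440174)*q1 + (-41173/826686)*q2 + (3515/137781)*q3 + (437/10206)*q4 = 0.
  θ^7: a_7 + q1*a_6 + q2*a_5 + q3*a_4 + q4*a_3 = 0, i.e. -1972675/100442349 + (2071855/200884698)*q1 + (174325/7440174)*q2 + (-41173/826686)*q3 + (3515/137781)*q4 = 0.
  θ^8: a_8 + q1*a_7 + q2*a_6 + q3*a_5 + q4*a_4 = 0, i.e. 7667545/903981141 + (-1972675/100442349)*q1 + (2071855/200884698)*q2 + (174325/7440174)*q3 + (-41173/826686)*q4 = 0.
  θ^9: a_9 + q1*a_8 + q2*a_7 + q3*a_6 + q4*a_5 = 0, i.e. 270693950/73222472421 + (7667545/903981141)*q1 + (-1972675/100442349)*q2 + (2071855/200884698)*q3 + (174325/7440174)*q4 = 0.
Solving this linear system: q1 = 357270385/293305434, q2 = 1576737565/1319874453, q3 = 36415570075/71273220462, q4 = 12666181655/71273220462.
The numerator is Q*f truncated at degree 5: P0 = a_0 = 19/378; P1 = a_1 + q1*a_0 = -833289365/36956484684; P2 = a_2 + q1*a_1 + q2*a_0 = 3369517/4106276076; P3 = a_3 + q1*a_2 + q2*a_1 + q3*a_0 = 1119385/342189673; P4 = a_4 + q1*a_3 + q2*a_2 + q3*a_1 + q4*a_0 = -70832/48884239; P5 = a_5 + q1*a_4 + q2*a_3 + q3*a_2 + q4*a_1 = 313785/1368758692.


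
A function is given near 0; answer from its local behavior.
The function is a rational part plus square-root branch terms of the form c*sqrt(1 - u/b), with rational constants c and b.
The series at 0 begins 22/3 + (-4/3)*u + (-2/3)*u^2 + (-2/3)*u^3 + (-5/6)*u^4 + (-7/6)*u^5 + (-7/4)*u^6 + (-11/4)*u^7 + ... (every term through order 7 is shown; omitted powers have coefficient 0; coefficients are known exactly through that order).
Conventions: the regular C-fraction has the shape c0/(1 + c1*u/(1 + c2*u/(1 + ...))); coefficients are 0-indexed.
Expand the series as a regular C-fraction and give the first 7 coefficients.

Taylor coefficients (read off): a_0 = 22/3, a_1 = -4/3, a_2 = -2/3, a_3 = -2/3, a_4 = -5/6, a_5 = -7/6, a_6 = -7/4.
c0 = a_0 = 22/3. Peel one level at a time: if S = 1 + c*u/S' with S'(0) = 1, then c is the u-coefficient of S and S' = c*u/(S - 1).
S_1 = c0/f = 1 + (2/11)*u + (15/121)*u^2 + ...; c1 = 2/11.
S_2 = c1*u/(S_1 - 1) = 1 + (-15/22)*u + (-1/4)*u^2 + ...; c2 = -15/22.
S_3 = c2*u/(S_2 - 1) = 1 + (-11/30)*u + (-209/900)*u^2 + ...; c3 = -11/30.
S_4 = c3*u/(S_3 - 1) = 1 + (-19/30)*u + (-1/4)*u^2 + ...; c4 = -19/30.
S_5 = c4*u/(S_4 - 1) = 1 + (-15/38)*u + (-345/1444)*u^2 + ...; c5 = -15/38.
S_6 = c5*u/(S_5 - 1) = 1 + (-23/38)*u + ...; c6 = -23/38.

The regular C-fraction coefficients are [22/3, 2/11, -15/22, -11/30, -19/30, -15/38, -23/38].


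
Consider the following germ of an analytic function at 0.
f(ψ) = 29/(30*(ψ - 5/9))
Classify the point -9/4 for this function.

The point is a regular point.

Denominator factors: ψ - 5/9 = -101/36 at ψ = -9/4 — none vanishes.
So the germ continues analytically to -9/4.


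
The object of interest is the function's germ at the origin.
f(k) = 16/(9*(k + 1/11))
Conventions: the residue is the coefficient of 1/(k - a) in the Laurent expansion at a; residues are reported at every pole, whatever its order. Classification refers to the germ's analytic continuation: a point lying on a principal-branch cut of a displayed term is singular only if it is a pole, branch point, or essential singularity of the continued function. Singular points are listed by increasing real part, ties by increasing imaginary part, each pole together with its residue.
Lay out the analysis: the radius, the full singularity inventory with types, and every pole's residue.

Radius of convergence at 0: 1/11.
At -1/11: a pole of order 1; residue 16/9.

Denominator factor (k + 1/11): pole of order 1 at -1/11, modulus 1/11.
The radius of convergence is the smallest modulus among the singular points: 1/11.
At the order-1 pole -1/11 set g(k) = (k - (-1/11))*f(k) = 16/9.
Simple pole: residue = g(a) at a = -1/11, which is 16/9.


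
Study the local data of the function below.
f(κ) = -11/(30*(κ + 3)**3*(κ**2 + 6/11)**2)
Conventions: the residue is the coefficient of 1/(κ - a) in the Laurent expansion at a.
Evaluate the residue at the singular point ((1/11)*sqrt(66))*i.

The residue is (2386483/1215506250) + ((8242883/6482700000)*sqrt(66))*i.

The factor κ**2 + 6/11 splits as (κ - a)(κ - a') with a = ((1/11)*sqrt(66))*i, a' = -((1/11)*sqrt(66))*i. At the order-2 pole a set g(κ) = (κ - a)^2*f(κ) = [-11/(30*(κ + 3)**3)] / (κ - a')^2.
Order-2 pole: residue = g'(a); g'(((1/11)*sqrt(66))*i) = (2386483/1215506250) + ((8242883/6482700000)*sqrt(66))*i, so the residue is (2386483/1215506250) + ((8242883/6482700000)*sqrt(66))*i.


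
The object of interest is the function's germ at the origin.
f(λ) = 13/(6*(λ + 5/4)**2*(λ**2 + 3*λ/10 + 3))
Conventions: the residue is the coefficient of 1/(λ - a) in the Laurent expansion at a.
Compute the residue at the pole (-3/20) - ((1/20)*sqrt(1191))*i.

The residue is (-9152/67335) - ((147056/80195985)*sqrt(1191))*i.

The factor λ**2 + 3*λ/10 + 3 splits as (λ - a)(λ - a') with a = (-3/20) - ((1/20)*sqrt(1191))*i, a' = (-3/20) + ((1/20)*sqrt(1191))*i. At the order-1 pole a set g(λ) = (λ - a)*f(λ) = [13/(6*(λ + 5/4)**2)] / (λ - a').
Simple pole: residue = g(a) at a = (-3/20) - ((1/20)*sqrt(1191))*i, which is (-9152/67335) - ((147056/80195985)*sqrt(1191))*i.


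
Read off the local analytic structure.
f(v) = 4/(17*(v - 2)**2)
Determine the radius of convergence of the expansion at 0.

The radius of convergence is 2.

Denominator factor (v - 2)^2: pole of order 2 at 2, modulus 2.
The radius of convergence is the smallest modulus among the singular points: 2.


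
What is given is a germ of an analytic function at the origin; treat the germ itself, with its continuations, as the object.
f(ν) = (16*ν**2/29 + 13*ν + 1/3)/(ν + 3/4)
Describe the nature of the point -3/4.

The point is a pole of order 1.

The denominator factor ν + 3/4 vanishes at -3/4 and appears to the power 1; the numerator there equals -3169/348, nonzero, and no other factor vanishes.
Hence a pole whose order is the multiplicity, 1.


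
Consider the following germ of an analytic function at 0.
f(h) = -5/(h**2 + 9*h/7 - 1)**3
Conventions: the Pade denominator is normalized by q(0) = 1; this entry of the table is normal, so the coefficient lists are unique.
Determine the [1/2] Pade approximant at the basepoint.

The Pade approximant has numerator coefficients [5, -3195/224]; denominator coefficients [1, -1503/224, 20325/1568].

Taylor coefficients needed (expand at 0): a_0 = 5, a_1 = 135/7, a_2 = 3165/49, a_3 = 62910/343.
Write the denominator as Q(h) = 1 + q1*h + q2*h^2. Requiring Q*f - P = O(h^4) with deg P <= 1 kills the coefficients of h^2..h^3 in Q*f:
  h^2: a_2 + q1*a_1 + q2*a_0 = 0, i.e. 3165/49 + (135/7)*q1 + (5)*q2 = 0.
  h^3: a_3 + q1*a_2 + q2*a_1 = 0, i.e. 62910/343 + (3165/49)*q1 + (135/7)*q2 = 0.
Solving this linear system: q1 = -1503/224, q2 = 20325/1568.
The numerator is Q*f truncated at degree 1: P0 = a_0 = 5; P1 = a_1 + q1*a_0 = -3195/224.


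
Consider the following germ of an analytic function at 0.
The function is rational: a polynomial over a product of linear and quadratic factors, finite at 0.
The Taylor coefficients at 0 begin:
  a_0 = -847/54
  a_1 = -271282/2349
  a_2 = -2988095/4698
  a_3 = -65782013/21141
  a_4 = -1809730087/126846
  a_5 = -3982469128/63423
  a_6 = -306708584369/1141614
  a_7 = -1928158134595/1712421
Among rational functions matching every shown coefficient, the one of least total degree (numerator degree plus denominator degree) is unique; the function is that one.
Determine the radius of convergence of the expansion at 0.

No rational of total degree below 3 reproduces all 8 coefficients; solving the [1/2] Pade equations on them gives f(ζ) = (-ζ/29 - 7/6)/(ζ - 3/11)**2, whose expansion matches every shown term.
Denominator factor (ζ - 3/11)^2: pole of order 2 at 3/11, modulus 3/11.
The radius of convergence is the smallest modulus among the singular points: 3/11.

The radius of convergence is 3/11.


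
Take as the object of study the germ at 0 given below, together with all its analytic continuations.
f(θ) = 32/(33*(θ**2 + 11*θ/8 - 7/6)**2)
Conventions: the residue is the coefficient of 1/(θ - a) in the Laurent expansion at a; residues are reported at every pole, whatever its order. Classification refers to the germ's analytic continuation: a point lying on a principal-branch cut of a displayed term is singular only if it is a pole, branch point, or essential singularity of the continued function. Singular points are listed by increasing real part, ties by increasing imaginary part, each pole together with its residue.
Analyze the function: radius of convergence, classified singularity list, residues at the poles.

Radius of convergence at 0: -11/16 + (1/48)*sqrt(3777).
At -11/16 - (1/48)*sqrt(3777): a pole of order 2; residue (32768/17435891)*sqrt(3777).
At -11/16 + (1/48)*sqrt(3777): a pole of order 2; residue -(32768/17435891)*sqrt(3777).

Denominator factor (θ**2 + 11*θ/8 - 7/6)^2: discriminant 1259/192, real irrational roots -11/16 + (1/48)*sqrt(3777) and -11/16 - (1/48)*sqrt(3777); poles of order 2, moduli -11/16 + (1/48)*sqrt(3777) and 11/16 + (1/48)*sqrt(3777).
The radius of convergence is the smallest modulus among the singular points: -11/16 + (1/48)*sqrt(3777).
The factor θ**2 + 11*θ/8 - 7/6 splits as (θ - a)(θ - a') with a = -11/16 - (1/48)*sqrt(3777), a' = -11/16 + (1/48)*sqrt(3777). At the order-2 pole a set g(θ) = (θ - a)^2*f(θ) = [32/33] / (θ - a')^2.
Order-2 pole: residue = g'(a); g'(-11/16 - (1/48)*sqrt(3777)) = (32768/17435891)*sqrt(3777), so the residue is (32768/17435891)*sqrt(3777).
The factor θ**2 + 11*θ/8 - 7/6 splits as (θ - a)(θ - a') with a = -11/16 + (1/48)*sqrt(3777), a' = -11/16 - (1/48)*sqrt(3777). At the order-2 pole a set g(θ) = (θ - a)^2*f(θ) = [32/33] / (θ - a')^2.
Order-2 pole: residue = g'(a); g'(-11/16 + (1/48)*sqrt(3777)) = -(32768/17435891)*sqrt(3777), so the residue is -(32768/17435891)*sqrt(3777).
List the singular points by increasing real part (a conjugate pair: the negative imaginary part first).


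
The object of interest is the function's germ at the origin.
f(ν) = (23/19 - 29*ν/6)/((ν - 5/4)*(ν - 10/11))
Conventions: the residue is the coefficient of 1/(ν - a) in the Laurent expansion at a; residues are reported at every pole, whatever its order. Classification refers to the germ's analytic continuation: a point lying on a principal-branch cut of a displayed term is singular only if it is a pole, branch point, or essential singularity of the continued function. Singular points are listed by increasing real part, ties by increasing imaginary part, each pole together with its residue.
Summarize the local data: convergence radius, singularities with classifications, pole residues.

Denominator factor (ν - 10/11): pole of order 1 at 10/11, modulus 10/11.
Denominator factor (ν - 5/4): pole of order 1 at 5/4, modulus 5/4.
The radius of convergence is the smallest modulus among the singular points: 10/11.
At the order-1 pole 10/11 set g(ν) = (ν - (10/11))*f(ν) = (23/19 - 29*ν/6)/(ν - 5/4).
Simple pole: residue = g(a) at a = 10/11, which is 7984/855.
At the order-1 pole 5/4 set g(ν) = (ν - (5/4))*f(ν) = (23/19 - 29*ν/6)/(ν - 10/11).
Simple pole: residue = g(a) at a = 5/4, which is -24233/1710.
List the singular points by increasing real part (a conjugate pair: the negative imaginary part first).

Radius of convergence at 0: 10/11.
At 10/11: a pole of order 1; residue 7984/855.
At 5/4: a pole of order 1; residue -24233/1710.


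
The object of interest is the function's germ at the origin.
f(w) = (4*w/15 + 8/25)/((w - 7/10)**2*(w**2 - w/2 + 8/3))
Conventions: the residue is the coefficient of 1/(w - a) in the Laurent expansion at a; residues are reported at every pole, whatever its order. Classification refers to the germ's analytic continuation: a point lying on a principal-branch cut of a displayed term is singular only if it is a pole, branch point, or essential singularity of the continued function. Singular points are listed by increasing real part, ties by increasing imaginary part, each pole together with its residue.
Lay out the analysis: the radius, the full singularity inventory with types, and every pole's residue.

Radius of convergence at 0: 7/10.
At (1/4) - ((5/12)*sqrt(15))*i: a pole of order 1; residue (-3290/177241) - ((69914/4431025)*sqrt(15))*i.
At (1/4) + ((5/12)*sqrt(15))*i: a pole of order 1; residue (-3290/177241) + ((69914/4431025)*sqrt(15))*i.
At 7/10: a pole of order 2; residue 6580/177241.

Denominator factor (w**2 - w/2 + 8/3): discriminant -125/12, complex-conjugate roots (1/4) + ((5/12)*sqrt(15))*i and (1/4) - ((5/12)*sqrt(15))*i; poles of order 1, moduli (2/3)*sqrt(6) and (2/3)*sqrt(6).
Denominator factor (w - 7/10)^2: pole of order 2 at 7/10, modulus 7/10.
The radius of convergence is the smallest modulus among the singular points: 7/10.
The factor w**2 - w/2 + 8/3 splits as (w - a)(w - a') with a = (1/4) - ((5/12)*sqrt(15))*i, a' = (1/4) + ((5/12)*sqrt(15))*i. At the order-1 pole a set g(w) = (w - a)*f(w) = [(4*w/15 + 8/25)/(w - 7/10)**2] / (w - a').
Simple pole: residue = g(a) at a = (1/4) - ((5/12)*sqrt(15))*i, which is (-3290/177241) - ((69914/4431025)*sqrt(15))*i.
The factor w**2 - w/2 + 8/3 splits as (w - a)(w - a') with a = (1/4) + ((5/12)*sqrt(15))*i, a' = (1/4) - ((5/12)*sqrt(15))*i. At the order-1 pole a set g(w) = (w - a)*f(w) = [(4*w/15 + 8/25)/(w - 7/10)**2] / (w - a').
Simple pole: residue = g(a) at a = (1/4) + ((5/12)*sqrt(15))*i, which is (-3290/177241) + ((69914/4431025)*sqrt(15))*i.
At the order-2 pole 7/10 set g(w) = (w - (7/10))^2*f(w) = (4*w/15 + 8/25)/(w**2 - w/2 + 8/3).
Order-2 pole: residue = g'(a); g'(7/10) = 6580/177241, so the residue is 6580/177241.
List the singular points by increasing real part (a conjugate pair: the negative imaginary part first).


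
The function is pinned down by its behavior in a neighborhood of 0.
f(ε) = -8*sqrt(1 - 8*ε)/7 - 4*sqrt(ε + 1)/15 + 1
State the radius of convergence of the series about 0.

Branch term (-4/15)*sqrt(1 - ε/(-1)): its argument vanishes at ε = -1, a square-root branch point, modulus 1.
Branch term (-8/7)*sqrt(1 - ε/(1/8)): its argument vanishes at ε = 1/8, a square-root branch point, modulus 1/8.
The radius of convergence is the smallest modulus among the singular points: 1/8.

The radius of convergence is 1/8.


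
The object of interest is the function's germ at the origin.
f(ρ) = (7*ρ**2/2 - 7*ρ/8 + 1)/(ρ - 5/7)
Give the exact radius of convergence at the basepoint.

Denominator factor (ρ - 5/7): pole of order 1 at 5/7, modulus 5/7.
The radius of convergence is the smallest modulus among the singular points: 5/7.

The radius of convergence is 5/7.


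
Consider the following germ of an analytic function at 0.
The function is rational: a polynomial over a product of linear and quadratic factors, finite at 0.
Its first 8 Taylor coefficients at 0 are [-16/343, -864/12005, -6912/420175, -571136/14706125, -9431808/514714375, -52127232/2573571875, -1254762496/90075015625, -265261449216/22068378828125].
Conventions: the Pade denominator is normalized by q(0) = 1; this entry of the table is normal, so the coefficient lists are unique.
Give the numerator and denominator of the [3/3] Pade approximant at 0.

Taylor coefficients needed (read off): a_0 = -16/343, a_1 = -864/12005, a_2 = -6912/420175, a_3 = -571136/14706125, a_4 = -9431808/514714375, a_5 = -52127232/2573571875, a_6 = -1254762496/90075015625.
Write the denominator as Q(h) = 1 + q1*h + q2*h^2 + q3*h^3. Requiring Q*f - P = O(h^7) with deg P <= 3 kills the coefficients of h^4..h^6 in Q*f:
  h^4: a_4 + q1*a_3 + q2*a_2 + q3*a_1 = 0, i.e. -9431808/514714375 + (-571136/14706125)*q1 + (-6912/420175)*q2 + (-864/12005)*q3 = 0.
  h^5: a_5 + q1*a_4 + q2*a_3 + q3*a_2 = 0, i.e. -52127232/2573571875 + (-9431808/514714375)*q1 + (-571136/14706125)*q2 + (-6912/420175)*q3 = 0.
  h^6: a_6 + q1*a_5 + q2*a_4 + q3*a_3 = 0, i.e. -1254762496/90075015625 + (-52127232/2573571875)*q1 + (-9431808/514714375)*q2 + (-571136/14706125)*q3 = 0.
Solving this linear system: q1 = -61169394/696110555, q2 = -423318036/974554777, q3 = -736135480/6821883439.
The numerator is Q*f truncated at degree 3: P0 = a_0 = -16/343; P1 = a_1 + q1*a_0 = -2315039424/34109417195; P2 = a_2 + q1*a_1 + q2*a_0 = 345737472/34109417195; P3 = a_3 + q1*a_2 + q2*a_1 + q3*a_0 = -37377024/34109417195.

The Pade approximant has numerator coefficients [-16/343, -2315039424/34109417195, 345737472/34109417195, -37377024/34109417195]; denominator coefficients [1, -61169394/696110555, -423318036/974554777, -736135480/6821883439].


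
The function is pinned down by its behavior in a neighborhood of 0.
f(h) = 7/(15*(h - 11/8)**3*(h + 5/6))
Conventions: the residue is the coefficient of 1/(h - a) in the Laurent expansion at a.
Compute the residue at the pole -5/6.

The residue is -32256/744385.

At the order-1 pole -5/6 set g(h) = (h - (-5/6))*f(h) = 7/(15*(h - 11/8)**3).
Simple pole: residue = g(a) at a = -5/6, which is -32256/744385.


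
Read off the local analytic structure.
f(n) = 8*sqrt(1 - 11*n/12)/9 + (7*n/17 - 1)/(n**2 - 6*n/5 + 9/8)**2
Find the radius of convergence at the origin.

The radius of convergence is (3/4)*sqrt(2).

Denominator factor (n**2 - 6*n/5 + 9/8)^2: discriminant -153/50, complex-conjugate roots (3/5) + ((3/20)*sqrt(34))*i and (3/5) - ((3/20)*sqrt(34))*i; poles of order 2, moduli (3/4)*sqrt(2) and (3/4)*sqrt(2).
Branch term (8/9)*sqrt(1 - n/(12/11)): its argument vanishes at n = 12/11, a square-root branch point, modulus 12/11.
The radius of convergence is the smallest modulus among the singular points: (3/4)*sqrt(2).


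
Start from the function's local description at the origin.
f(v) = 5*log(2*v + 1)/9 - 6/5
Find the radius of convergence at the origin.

Branch term (5/9)*log(1 - v/(-1/2)): its argument vanishes at v = -1/2, a logarithmic branch point, modulus 1/2.
The radius of convergence is the smallest modulus among the singular points: 1/2.

The radius of convergence is 1/2.


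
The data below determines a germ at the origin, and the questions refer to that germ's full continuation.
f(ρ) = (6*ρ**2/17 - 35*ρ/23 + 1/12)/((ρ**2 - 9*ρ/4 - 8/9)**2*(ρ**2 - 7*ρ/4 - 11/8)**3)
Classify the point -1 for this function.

The point is a regular point.

Denominator factors: ρ**2 - 9*ρ/4 - 8/9 = 85/36 at ρ = -1; ρ**2 - 7*ρ/4 - 11/8 = 11/8 at ρ = -1 — none vanishes.
So the germ continues analytically to -1.


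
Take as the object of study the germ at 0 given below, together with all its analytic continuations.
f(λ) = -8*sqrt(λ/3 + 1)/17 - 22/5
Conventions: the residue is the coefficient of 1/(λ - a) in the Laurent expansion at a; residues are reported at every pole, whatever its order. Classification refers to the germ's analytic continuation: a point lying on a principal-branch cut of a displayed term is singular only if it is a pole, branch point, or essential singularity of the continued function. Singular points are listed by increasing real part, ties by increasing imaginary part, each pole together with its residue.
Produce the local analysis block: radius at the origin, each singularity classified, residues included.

Branch term (-8/17)*sqrt(1 - λ/(-3)): its argument vanishes at λ = -3, a square-root branch point, modulus 3.
The radius of convergence is the smallest modulus among the singular points: 3.

Radius of convergence at 0: 3.
At -3: an algebraic (square-root) branch point.


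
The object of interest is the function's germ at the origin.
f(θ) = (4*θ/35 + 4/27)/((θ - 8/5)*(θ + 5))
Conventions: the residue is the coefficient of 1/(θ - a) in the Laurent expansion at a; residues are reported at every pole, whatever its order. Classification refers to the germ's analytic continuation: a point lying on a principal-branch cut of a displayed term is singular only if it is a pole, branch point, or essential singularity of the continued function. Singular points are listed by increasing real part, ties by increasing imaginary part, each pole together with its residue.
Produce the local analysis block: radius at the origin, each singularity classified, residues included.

Radius of convergence at 0: 8/5.
At -5: a pole of order 1; residue 400/6237.
At 8/5: a pole of order 1; residue 1564/31185.

Denominator factor (θ + 5): pole of order 1 at -5, modulus 5.
Denominator factor (θ - 8/5): pole of order 1 at 8/5, modulus 8/5.
The radius of convergence is the smallest modulus among the singular points: 8/5.
At the order-1 pole -5 set g(θ) = (θ - (-5))*f(θ) = (4*θ/35 + 4/27)/(θ - 8/5).
Simple pole: residue = g(a) at a = -5, which is 400/6237.
At the order-1 pole 8/5 set g(θ) = (θ - (8/5))*f(θ) = (4*θ/35 + 4/27)/(θ + 5).
Simple pole: residue = g(a) at a = 8/5, which is 1564/31185.
List the singular points by increasing real part (a conjugate pair: the negative imaginary part first).


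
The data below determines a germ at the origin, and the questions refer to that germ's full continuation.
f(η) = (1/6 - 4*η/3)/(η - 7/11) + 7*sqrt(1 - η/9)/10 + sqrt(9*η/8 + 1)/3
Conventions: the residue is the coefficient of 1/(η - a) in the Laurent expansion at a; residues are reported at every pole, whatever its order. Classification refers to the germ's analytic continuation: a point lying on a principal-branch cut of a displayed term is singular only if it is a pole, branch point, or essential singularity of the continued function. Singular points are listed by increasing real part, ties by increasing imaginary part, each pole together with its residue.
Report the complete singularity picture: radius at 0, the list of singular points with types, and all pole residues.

Radius of convergence at 0: 7/11.
At -8/9: an algebraic (square-root) branch point.
At 7/11: a pole of order 1; residue -15/22.
At 9: an algebraic (square-root) branch point.

Denominator factor (η - 7/11): pole of order 1 at 7/11, modulus 7/11.
Branch term (7/10)*sqrt(1 - η/(9)): its argument vanishes at η = 9, a square-root branch point, modulus 9.
Branch term (1/3)*sqrt(1 - η/(-8/9)): its argument vanishes at η = -8/9, a square-root branch point, modulus 8/9.
The radius of convergence is the smallest modulus among the singular points: 7/11.
The branch terms are analytic at 7/11 and contribute nothing to the residue; only the rational part matters.
At the order-1 pole 7/11 set g(η) = (η - (7/11))*(rational part) = 1/6 - 4*η/3.
Simple pole: residue = g(a) at a = 7/11, which is -15/22.
List the singular points by increasing real part (a conjugate pair: the negative imaginary part first).


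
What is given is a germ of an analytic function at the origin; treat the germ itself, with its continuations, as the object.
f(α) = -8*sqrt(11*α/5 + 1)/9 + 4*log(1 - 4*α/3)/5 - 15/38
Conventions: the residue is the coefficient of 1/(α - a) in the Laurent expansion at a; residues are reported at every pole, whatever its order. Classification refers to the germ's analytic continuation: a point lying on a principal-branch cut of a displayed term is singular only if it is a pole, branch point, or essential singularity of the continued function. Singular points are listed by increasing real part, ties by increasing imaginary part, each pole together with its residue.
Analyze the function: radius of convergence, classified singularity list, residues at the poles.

Branch term (4/5)*log(1 - α/(3/4)): its argument vanishes at α = 3/4, a logarithmic branch point, modulus 3/4.
Branch term (-8/9)*sqrt(1 - α/(-5/11)): its argument vanishes at α = -5/11, a square-root branch point, modulus 5/11.
The radius of convergence is the smallest modulus among the singular points: 5/11.
List the singular points by increasing real part (a conjugate pair: the negative imaginary part first).

Radius of convergence at 0: 5/11.
At -5/11: an algebraic (square-root) branch point.
At 3/4: a logarithmic branch point.


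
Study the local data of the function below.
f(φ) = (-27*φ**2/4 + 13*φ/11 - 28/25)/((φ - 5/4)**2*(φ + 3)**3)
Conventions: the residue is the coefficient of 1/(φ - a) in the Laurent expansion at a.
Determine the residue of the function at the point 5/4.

The residue is -2543356/22968275.

At the order-2 pole 5/4 set g(φ) = (φ - (5/4))^2*f(φ) = (-27*φ**2/4 + 13*φ/11 - 28/25)/(φ + 3)**3.
Order-2 pole: residue = g'(a); g'(5/4) = -2543356/22968275, so the residue is -2543356/22968275.


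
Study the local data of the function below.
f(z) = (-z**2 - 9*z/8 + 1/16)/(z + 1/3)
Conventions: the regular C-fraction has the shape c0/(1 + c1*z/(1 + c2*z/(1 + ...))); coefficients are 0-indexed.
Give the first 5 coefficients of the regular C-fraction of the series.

Taylor coefficients (expand at 0): a_0 = 3/16, a_1 = -63/16, a_2 = 141/16, a_3 = -423/16, a_4 = 1269/16.
c0 = a_0 = 3/16. Peel one level at a time: if S = 1 + c*z/S' with S'(0) = 1, then c is the z-coefficient of S and S' = c*z/(S - 1).
S_1 = c0/f = 1 + (21)*z + (394)*z^2 + ...; c1 = 21.
S_2 = c1*z/(S_1 - 1) = 1 + (-394/21)*z + (-752/441)*z^2 + ...; c2 = -394/21.
S_3 = c2*z/(S_2 - 1) = 1 + (-376/4137)*z + (3008/38809)*z^2 + ...; c3 = -376/4137.
S_4 = c3*z/(S_3 - 1) = 1 + (168/197)*z + ...; c4 = 168/197.

The regular C-fraction coefficients are [3/16, 21, -394/21, -376/4137, 168/197].


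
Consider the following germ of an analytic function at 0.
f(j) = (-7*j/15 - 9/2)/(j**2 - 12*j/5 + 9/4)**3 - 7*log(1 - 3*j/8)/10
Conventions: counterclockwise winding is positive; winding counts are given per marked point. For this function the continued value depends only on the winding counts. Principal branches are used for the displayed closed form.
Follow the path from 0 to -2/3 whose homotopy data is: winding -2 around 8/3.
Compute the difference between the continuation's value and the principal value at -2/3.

The rational part is single-valued and drops out of the difference; each branch term changes only by its own monodromy.
(-7/10)*log(1 - j/(8/3)): each positive loop around 8/3 adds 2*pi*i to the log, so winding -2 contributes (-7/10)*(-2)*2*pi*i = (14/5)*pi*i.
Summing the contributions at j = -2/3 gives (14/5)*pi*i.

Continued minus principal equals (14/5)*pi*i.


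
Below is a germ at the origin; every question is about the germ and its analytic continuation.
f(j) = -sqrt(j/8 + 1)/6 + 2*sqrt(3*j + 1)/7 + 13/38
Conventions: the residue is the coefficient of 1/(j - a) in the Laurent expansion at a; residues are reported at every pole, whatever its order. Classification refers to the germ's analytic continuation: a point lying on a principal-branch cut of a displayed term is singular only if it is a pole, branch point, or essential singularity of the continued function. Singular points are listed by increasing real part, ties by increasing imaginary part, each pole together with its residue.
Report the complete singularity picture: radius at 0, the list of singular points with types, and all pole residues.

Radius of convergence at 0: 1/3.
At -8: an algebraic (square-root) branch point.
At -1/3: an algebraic (square-root) branch point.

Branch term (2/7)*sqrt(1 - j/(-1/3)): its argument vanishes at j = -1/3, a square-root branch point, modulus 1/3.
Branch term (-1/6)*sqrt(1 - j/(-8)): its argument vanishes at j = -8, a square-root branch point, modulus 8.
The radius of convergence is the smallest modulus among the singular points: 1/3.
List the singular points by increasing real part (a conjugate pair: the negative imaginary part first).


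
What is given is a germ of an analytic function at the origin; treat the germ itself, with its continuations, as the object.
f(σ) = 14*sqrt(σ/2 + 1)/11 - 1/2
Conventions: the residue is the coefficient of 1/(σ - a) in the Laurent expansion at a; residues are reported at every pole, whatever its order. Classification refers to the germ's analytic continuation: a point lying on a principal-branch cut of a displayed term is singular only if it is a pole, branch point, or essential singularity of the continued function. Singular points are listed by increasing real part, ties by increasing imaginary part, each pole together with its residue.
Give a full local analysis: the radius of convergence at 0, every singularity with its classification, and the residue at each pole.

Radius of convergence at 0: 2.
At -2: an algebraic (square-root) branch point.

Branch term (14/11)*sqrt(1 - σ/(-2)): its argument vanishes at σ = -2, a square-root branch point, modulus 2.
The radius of convergence is the smallest modulus among the singular points: 2.


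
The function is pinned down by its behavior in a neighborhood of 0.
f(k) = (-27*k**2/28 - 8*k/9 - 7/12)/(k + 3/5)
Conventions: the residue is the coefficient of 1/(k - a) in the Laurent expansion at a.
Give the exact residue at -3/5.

The residue is -139/350.

At the order-1 pole -3/5 set g(k) = (k - (-3/5))*f(k) = -27*k**2/28 - 8*k/9 - 7/12.
Simple pole: residue = g(a) at a = -3/5, which is -139/350.


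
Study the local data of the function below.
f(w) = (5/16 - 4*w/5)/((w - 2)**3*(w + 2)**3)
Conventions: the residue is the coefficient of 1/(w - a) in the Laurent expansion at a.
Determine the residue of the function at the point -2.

The residue is -15/8192.

At the order-3 pole -2 set g(w) = (w - (-2))^3*f(w) = (5/16 - 4*w/5)/(w - 2)**3.
Order-3 pole: residue = g''(a)/2; g''(-2) = -15/4096, so the residue is -15/8192.


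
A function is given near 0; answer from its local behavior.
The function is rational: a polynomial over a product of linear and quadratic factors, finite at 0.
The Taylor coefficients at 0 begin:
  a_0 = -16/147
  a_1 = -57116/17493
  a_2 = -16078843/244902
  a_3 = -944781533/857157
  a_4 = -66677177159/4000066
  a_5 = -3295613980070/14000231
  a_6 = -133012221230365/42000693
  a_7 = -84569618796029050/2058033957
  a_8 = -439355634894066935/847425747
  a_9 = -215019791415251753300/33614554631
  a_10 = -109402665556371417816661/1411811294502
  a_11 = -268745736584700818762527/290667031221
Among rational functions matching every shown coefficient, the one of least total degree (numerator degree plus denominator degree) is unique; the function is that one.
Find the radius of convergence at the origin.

The radius of convergence is -5 + sqrt(26).

No rational of total degree below 10 reproduces all 12 coefficients; solving the [2/8] Pade equations on them gives f(ζ) = (11*ζ**2/24 - 13*ζ/17 + 4/3)/((ζ - 7/2)**2*(ζ**2 + 10*ζ - 1)**3), whose expansion matches every shown term.
Denominator factor (ζ - 7/2)^2: pole of order 2 at 7/2, modulus 7/2.
Denominator factor (ζ**2 + 10*ζ - 1)^3: discriminant 104, real irrational roots -5 + sqrt(26) and -5 - sqrt(26); poles of order 3, moduli -5 + sqrt(26) and 5 + sqrt(26).
The radius of convergence is the smallest modulus among the singular points: -5 + sqrt(26).


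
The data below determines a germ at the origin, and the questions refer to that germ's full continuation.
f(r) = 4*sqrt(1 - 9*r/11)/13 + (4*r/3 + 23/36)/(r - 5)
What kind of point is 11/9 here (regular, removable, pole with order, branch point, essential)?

The point is an algebraic (square-root) branch point.

The term (4/13)*sqrt(1 - r/(11/9)) has argument 1 - 11/9/(11/9) = 0 at 11/9: a square-root (algebraic, two-sheeted) branch point; the remaining terms are analytic or single-valued there.


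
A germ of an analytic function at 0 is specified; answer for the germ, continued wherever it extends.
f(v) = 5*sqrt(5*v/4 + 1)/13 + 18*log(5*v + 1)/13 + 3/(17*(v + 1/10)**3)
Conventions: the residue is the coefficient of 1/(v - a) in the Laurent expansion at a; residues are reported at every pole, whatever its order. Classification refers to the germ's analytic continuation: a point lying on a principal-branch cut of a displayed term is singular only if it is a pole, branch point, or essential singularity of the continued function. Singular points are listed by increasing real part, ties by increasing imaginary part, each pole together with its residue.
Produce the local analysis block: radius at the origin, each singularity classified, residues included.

Radius of convergence at 0: 1/10.
At -4/5: an algebraic (square-root) branch point.
At -1/5: a logarithmic branch point.
At -1/10: a pole of order 3; residue 0.

Denominator factor (v + 1/10)^3: pole of order 3 at -1/10, modulus 1/10.
Branch term (5/13)*sqrt(1 - v/(-4/5)): its argument vanishes at v = -4/5, a square-root branch point, modulus 4/5.
Branch term (18/13)*log(1 - v/(-1/5)): its argument vanishes at v = -1/5, a logarithmic branch point, modulus 1/5.
The radius of convergence is the smallest modulus among the singular points: 1/10.
The branch terms are analytic at -1/10 and contribute nothing to the residue; only the rational part matters.
At the order-3 pole -1/10 set g(v) = (v - (-1/10))^3*(rational part) = 3/17.
Order-3 pole: residue = g''(a)/2; g''(-1/10) = 0, so the residue is 0.
List the singular points by increasing real part (a conjugate pair: the negative imaginary part first).


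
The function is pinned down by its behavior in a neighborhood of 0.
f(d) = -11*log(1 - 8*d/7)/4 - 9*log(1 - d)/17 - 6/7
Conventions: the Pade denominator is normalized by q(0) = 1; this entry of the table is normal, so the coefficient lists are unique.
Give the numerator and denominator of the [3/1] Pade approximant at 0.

Taylor coefficients needed (expand at 0): a_0 = -6/7, a_1 = 437/119, a_2 = 3433/1666, a_3 = 27023/17493, a_4 = 213097/163268.
Write the denominator as Q(d) = 1 + q1*d. Requiring Q*f - P = O(d^5) with deg P <= 3 kills the coefficients of d^4..d^4 in Q*f:
  d^4: a_4 + q1*a_3 = 0, i.e. 213097/163268 + (27023/17493)*q1 = 0.
Solving this linear system: q1 = -639291/756644.
The numerator is Q*f truncated at degree 3: P0 = a_0 = -6/7; P1 = a_1 + q1*a_0 = 197930555/45020318; P2 = a_2 + q1*a_1 = -93830249/90040636; P3 = a_3 + q1*a_2 = -742117777/3781706712.

The Pade approximant has numerator coefficients [-6/7, 197930555/45020318, -93830249/90040636, -742117777/3781706712]; denominator coefficients [1, -639291/756644].


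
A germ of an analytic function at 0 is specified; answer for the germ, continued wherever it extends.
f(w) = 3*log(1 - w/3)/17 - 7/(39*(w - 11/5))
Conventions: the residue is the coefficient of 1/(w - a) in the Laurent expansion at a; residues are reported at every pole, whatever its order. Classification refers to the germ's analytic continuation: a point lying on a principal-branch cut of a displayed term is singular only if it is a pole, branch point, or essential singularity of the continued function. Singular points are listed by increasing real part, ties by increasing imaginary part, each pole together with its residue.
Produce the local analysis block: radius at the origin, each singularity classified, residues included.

Denominator factor (w - 11/5): pole of order 1 at 11/5, modulus 11/5.
Branch term (3/17)*log(1 - w/(3)): its argument vanishes at w = 3, a logarithmic branch point, modulus 3.
The radius of convergence is the smallest modulus among the singular points: 11/5.
The branch term is analytic at 11/5 and contributes nothing to the residue; only the rational part matters.
At the order-1 pole 11/5 set g(w) = (w - (11/5))*(rational part) = -7/39.
Simple pole: residue = g(a) at a = 11/5, which is -7/39.
List the singular points by increasing real part (a conjugate pair: the negative imaginary part first).

Radius of convergence at 0: 11/5.
At 11/5: a pole of order 1; residue -7/39.
At 3: a logarithmic branch point.


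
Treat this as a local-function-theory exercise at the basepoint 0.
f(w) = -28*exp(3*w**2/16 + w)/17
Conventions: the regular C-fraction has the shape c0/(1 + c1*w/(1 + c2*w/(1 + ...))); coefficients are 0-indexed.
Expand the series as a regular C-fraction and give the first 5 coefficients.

Taylor coefficients (expand at 0): a_0 = -28/17, a_1 = -28/17, a_2 = -77/68, a_3 = -7/12, a_4 = -1645/6528.
c0 = a_0 = -28/17. Peel one level at a time: if S = 1 + c*w/S' with S'(0) = 1, then c is the w-coefficient of S and S' = c*w/(S - 1).
S_1 = c0/f = 1 + (-1)*w + (5/16)*w^2 + ...; c1 = -1.
S_2 = c1*w/(S_1 - 1) = 1 + (5/16)*w + (91/768)*w^2 + ...; c2 = 5/16.
S_3 = c2*w/(S_2 - 1) = 1 + (-91/240)*w + (827/7200)*w^2 + ...; c3 = -91/240.
S_4 = c3*w/(S_3 - 1) = 1 + (827/2730)*w + ...; c4 = 827/2730.

The regular C-fraction coefficients are [-28/17, -1, 5/16, -91/240, 827/2730].


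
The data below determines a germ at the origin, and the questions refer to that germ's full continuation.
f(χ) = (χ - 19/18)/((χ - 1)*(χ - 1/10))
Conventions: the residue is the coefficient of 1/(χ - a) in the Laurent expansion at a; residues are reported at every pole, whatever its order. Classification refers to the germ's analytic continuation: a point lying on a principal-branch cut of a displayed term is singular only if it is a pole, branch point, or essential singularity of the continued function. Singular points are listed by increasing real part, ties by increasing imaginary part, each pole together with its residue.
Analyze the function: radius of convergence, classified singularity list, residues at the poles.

Denominator factor (χ - 1): pole of order 1 at 1, modulus 1.
Denominator factor (χ - 1/10): pole of order 1 at 1/10, modulus 1/10.
The radius of convergence is the smallest modulus among the singular points: 1/10.
At the order-1 pole 1/10 set g(χ) = (χ - (1/10))*f(χ) = (χ - 19/18)/(χ - 1).
Simple pole: residue = g(a) at a = 1/10, which is 86/81.
At the order-1 pole 1 set g(χ) = (χ - (1))*f(χ) = (χ - 19/18)/(χ - 1/10).
Simple pole: residue = g(a) at a = 1, which is -5/81.
List the singular points by increasing real part (a conjugate pair: the negative imaginary part first).

Radius of convergence at 0: 1/10.
At 1/10: a pole of order 1; residue 86/81.
At 1: a pole of order 1; residue -5/81.


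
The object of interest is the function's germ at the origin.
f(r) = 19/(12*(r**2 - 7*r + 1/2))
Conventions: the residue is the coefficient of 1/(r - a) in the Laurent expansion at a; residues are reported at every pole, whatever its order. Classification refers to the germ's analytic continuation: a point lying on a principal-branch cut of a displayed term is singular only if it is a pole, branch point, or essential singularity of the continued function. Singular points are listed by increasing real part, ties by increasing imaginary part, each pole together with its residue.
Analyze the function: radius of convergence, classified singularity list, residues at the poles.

Denominator factor (r**2 - 7*r + 1/2): discriminant 47, real irrational roots 7/2 + (1/2)*sqrt(47) and 7/2 - (1/2)*sqrt(47); poles of order 1, moduli 7/2 + (1/2)*sqrt(47) and 7/2 - (1/2)*sqrt(47).
The radius of convergence is the smallest modulus among the singular points: 7/2 - (1/2)*sqrt(47).
The factor r**2 - 7*r + 1/2 splits as (r - a)(r - a') with a = 7/2 - (1/2)*sqrt(47), a' = 7/2 + (1/2)*sqrt(47). At the order-1 pole a set g(r) = (r - a)*f(r) = [19/12] / (r - a').
Simple pole: residue = g(a) at a = 7/2 - (1/2)*sqrt(47), which is -(19/564)*sqrt(47).
The factor r**2 - 7*r + 1/2 splits as (r - a)(r - a') with a = 7/2 + (1/2)*sqrt(47), a' = 7/2 - (1/2)*sqrt(47). At the order-1 pole a set g(r) = (r - a)*f(r) = [19/12] / (r - a').
Simple pole: residue = g(a) at a = 7/2 + (1/2)*sqrt(47), which is (19/564)*sqrt(47).
List the singular points by increasing real part (a conjugate pair: the negative imaginary part first).

Radius of convergence at 0: 7/2 - (1/2)*sqrt(47).
At 7/2 - (1/2)*sqrt(47): a pole of order 1; residue -(19/564)*sqrt(47).
At 7/2 + (1/2)*sqrt(47): a pole of order 1; residue (19/564)*sqrt(47).
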